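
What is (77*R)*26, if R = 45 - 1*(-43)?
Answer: 176176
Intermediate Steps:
R = 88 (R = 45 + 43 = 88)
(77*R)*26 = (77*88)*26 = 6776*26 = 176176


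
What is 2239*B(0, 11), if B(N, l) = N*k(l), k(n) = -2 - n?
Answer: 0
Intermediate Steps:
B(N, l) = N*(-2 - l)
2239*B(0, 11) = 2239*(-1*0*(2 + 11)) = 2239*(-1*0*13) = 2239*0 = 0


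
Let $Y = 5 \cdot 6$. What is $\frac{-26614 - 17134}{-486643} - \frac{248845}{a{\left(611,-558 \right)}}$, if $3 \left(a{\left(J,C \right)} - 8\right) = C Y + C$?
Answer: $\frac{121350578319}{2802090394} \approx 43.307$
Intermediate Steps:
$Y = 30$
$a{\left(J,C \right)} = 8 + \frac{31 C}{3}$ ($a{\left(J,C \right)} = 8 + \frac{C 30 + C}{3} = 8 + \frac{30 C + C}{3} = 8 + \frac{31 C}{3}$)
$\frac{-26614 - 17134}{-486643} - \frac{248845}{a{\left(611,-558 \right)}} = \frac{-26614 - 17134}{-486643} - \frac{248845}{8 + \frac{31}{3} \left(-558\right)} = \left(-43748\right) \left(- \frac{1}{486643}\right) - \frac{248845}{8 - 5766} = \frac{43748}{486643} - \frac{248845}{-5758} = \frac{43748}{486643} - - \frac{248845}{5758} = \frac{43748}{486643} + \frac{248845}{5758} = \frac{121350578319}{2802090394}$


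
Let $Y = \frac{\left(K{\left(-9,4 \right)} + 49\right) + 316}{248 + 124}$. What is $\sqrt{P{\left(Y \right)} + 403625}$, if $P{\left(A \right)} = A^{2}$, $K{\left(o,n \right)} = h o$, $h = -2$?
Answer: $\frac{\sqrt{55855388689}}{372} \approx 635.32$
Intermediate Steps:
$K{\left(o,n \right)} = - 2 o$
$Y = \frac{383}{372}$ ($Y = \frac{\left(\left(-2\right) \left(-9\right) + 49\right) + 316}{248 + 124} = \frac{\left(18 + 49\right) + 316}{372} = \left(67 + 316\right) \frac{1}{372} = 383 \cdot \frac{1}{372} = \frac{383}{372} \approx 1.0296$)
$\sqrt{P{\left(Y \right)} + 403625} = \sqrt{\left(\frac{383}{372}\right)^{2} + 403625} = \sqrt{\frac{146689}{138384} + 403625} = \sqrt{\frac{55855388689}{138384}} = \frac{\sqrt{55855388689}}{372}$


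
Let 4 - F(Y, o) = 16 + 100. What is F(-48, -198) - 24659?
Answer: -24771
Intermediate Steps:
F(Y, o) = -112 (F(Y, o) = 4 - (16 + 100) = 4 - 1*116 = 4 - 116 = -112)
F(-48, -198) - 24659 = -112 - 24659 = -24771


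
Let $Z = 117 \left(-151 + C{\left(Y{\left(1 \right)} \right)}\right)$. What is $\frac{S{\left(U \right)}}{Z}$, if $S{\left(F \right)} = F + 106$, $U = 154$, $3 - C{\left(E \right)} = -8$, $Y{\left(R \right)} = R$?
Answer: $- \frac{1}{63} \approx -0.015873$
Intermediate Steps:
$C{\left(E \right)} = 11$ ($C{\left(E \right)} = 3 - -8 = 3 + 8 = 11$)
$S{\left(F \right)} = 106 + F$
$Z = -16380$ ($Z = 117 \left(-151 + 11\right) = 117 \left(-140\right) = -16380$)
$\frac{S{\left(U \right)}}{Z} = \frac{106 + 154}{-16380} = 260 \left(- \frac{1}{16380}\right) = - \frac{1}{63}$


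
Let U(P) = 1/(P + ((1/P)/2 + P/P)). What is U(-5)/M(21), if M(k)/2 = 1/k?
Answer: -105/41 ≈ -2.5610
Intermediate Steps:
M(k) = 2/k
U(P) = 1/(1 + P + 1/(2*P)) (U(P) = 1/(P + ((½)/P + 1)) = 1/(P + (1/(2*P) + 1)) = 1/(P + (1 + 1/(2*P))) = 1/(1 + P + 1/(2*P)))
U(-5)/M(21) = (2*(-5)/(1 + 2*(-5) + 2*(-5)²))/((2/21)) = (2*(-5)/(1 - 10 + 2*25))/((2*(1/21))) = (2*(-5)/(1 - 10 + 50))/(2/21) = (2*(-5)/41)*(21/2) = (2*(-5)*(1/41))*(21/2) = -10/41*21/2 = -105/41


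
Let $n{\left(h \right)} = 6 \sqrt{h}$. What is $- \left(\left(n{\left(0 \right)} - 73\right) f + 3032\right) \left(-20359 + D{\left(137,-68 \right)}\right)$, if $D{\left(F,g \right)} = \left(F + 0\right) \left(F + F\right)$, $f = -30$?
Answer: $-89708738$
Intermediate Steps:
$D{\left(F,g \right)} = 2 F^{2}$ ($D{\left(F,g \right)} = F 2 F = 2 F^{2}$)
$- \left(\left(n{\left(0 \right)} - 73\right) f + 3032\right) \left(-20359 + D{\left(137,-68 \right)}\right) = - \left(\left(6 \sqrt{0} - 73\right) \left(-30\right) + 3032\right) \left(-20359 + 2 \cdot 137^{2}\right) = - \left(\left(6 \cdot 0 - 73\right) \left(-30\right) + 3032\right) \left(-20359 + 2 \cdot 18769\right) = - \left(\left(0 - 73\right) \left(-30\right) + 3032\right) \left(-20359 + 37538\right) = - \left(\left(-73\right) \left(-30\right) + 3032\right) 17179 = - \left(2190 + 3032\right) 17179 = - 5222 \cdot 17179 = \left(-1\right) 89708738 = -89708738$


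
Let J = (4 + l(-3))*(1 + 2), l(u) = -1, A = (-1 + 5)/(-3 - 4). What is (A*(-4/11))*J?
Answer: 144/77 ≈ 1.8701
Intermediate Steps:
A = -4/7 (A = 4/(-7) = 4*(-1/7) = -4/7 ≈ -0.57143)
J = 9 (J = (4 - 1)*(1 + 2) = 3*3 = 9)
(A*(-4/11))*J = -(-16)/(7*11)*9 = -4/7*(-4/11)*9 = (16/77)*9 = 144/77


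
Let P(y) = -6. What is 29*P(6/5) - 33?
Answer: -207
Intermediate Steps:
29*P(6/5) - 33 = 29*(-6) - 33 = -174 - 33 = -207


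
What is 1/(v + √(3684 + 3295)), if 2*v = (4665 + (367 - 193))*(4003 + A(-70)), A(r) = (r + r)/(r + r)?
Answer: 1383954/13407300717815 - √6979/93851105024705 ≈ 1.0322e-7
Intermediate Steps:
A(r) = 1 (A(r) = (2*r)/((2*r)) = (2*r)*(1/(2*r)) = 1)
v = 9687678 (v = ((4665 + (367 - 193))*(4003 + 1))/2 = ((4665 + 174)*4004)/2 = (4839*4004)/2 = (½)*19375356 = 9687678)
1/(v + √(3684 + 3295)) = 1/(9687678 + √(3684 + 3295)) = 1/(9687678 + √6979)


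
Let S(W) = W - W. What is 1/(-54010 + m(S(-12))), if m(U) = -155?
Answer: -1/54165 ≈ -1.8462e-5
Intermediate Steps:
S(W) = 0
1/(-54010 + m(S(-12))) = 1/(-54010 - 155) = 1/(-54165) = -1/54165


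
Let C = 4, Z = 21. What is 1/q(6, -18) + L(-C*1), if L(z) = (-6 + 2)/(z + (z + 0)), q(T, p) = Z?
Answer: 23/42 ≈ 0.54762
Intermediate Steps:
q(T, p) = 21
L(z) = -2/z (L(z) = -4/(z + z) = -4*1/(2*z) = -2/z)
1/q(6, -18) + L(-C*1) = 1/21 - 2/(-1*4*1) = 1/21 - 2/((-4*1)) = 1/21 - 2/(-4) = 1/21 - 2*(-¼) = 1/21 + ½ = 23/42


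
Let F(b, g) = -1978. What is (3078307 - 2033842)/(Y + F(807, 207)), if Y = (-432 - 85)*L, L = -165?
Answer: 1044465/83327 ≈ 12.535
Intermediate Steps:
Y = 85305 (Y = (-432 - 85)*(-165) = -517*(-165) = 85305)
(3078307 - 2033842)/(Y + F(807, 207)) = (3078307 - 2033842)/(85305 - 1978) = 1044465/83327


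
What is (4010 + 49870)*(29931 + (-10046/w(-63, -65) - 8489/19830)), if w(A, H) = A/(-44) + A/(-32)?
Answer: 383341013094044/263739 ≈ 1.4535e+9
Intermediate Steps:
w(A, H) = -19*A/352 (w(A, H) = A*(-1/44) + A*(-1/32) = -A/44 - A/32 = -19*A/352)
(4010 + 49870)*(29931 + (-10046/w(-63, -65) - 8489/19830)) = (4010 + 49870)*(29931 + (-10046/((-19/352*(-63))) - 8489/19830)) = 53880*(29931 + (-10046/1197/352 - 8489*1/19830)) = 53880*(29931 + (-10046*352/1197 - 8489/19830)) = 53880*(29931 + (-3536192/1197 - 8489/19830)) = 53880*(29931 - 23377616231/7912170) = 53880*(213441544039/7912170) = 383341013094044/263739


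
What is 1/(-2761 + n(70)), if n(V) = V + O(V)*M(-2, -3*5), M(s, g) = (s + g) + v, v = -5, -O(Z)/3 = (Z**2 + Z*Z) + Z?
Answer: 1/648729 ≈ 1.5415e-6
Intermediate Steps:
O(Z) = -6*Z**2 - 3*Z (O(Z) = -3*((Z**2 + Z*Z) + Z) = -3*((Z**2 + Z**2) + Z) = -3*(2*Z**2 + Z) = -3*(Z + 2*Z**2) = -6*Z**2 - 3*Z)
M(s, g) = -5 + g + s (M(s, g) = (s + g) - 5 = (g + s) - 5 = -5 + g + s)
n(V) = V + 66*V*(1 + 2*V) (n(V) = V + (-3*V*(1 + 2*V))*(-5 - 3*5 - 2) = V + (-3*V*(1 + 2*V))*(-5 - 15 - 2) = V - 3*V*(1 + 2*V)*(-22) = V + 66*V*(1 + 2*V))
1/(-2761 + n(70)) = 1/(-2761 + 70*(67 + 132*70)) = 1/(-2761 + 70*(67 + 9240)) = 1/(-2761 + 70*9307) = 1/(-2761 + 651490) = 1/648729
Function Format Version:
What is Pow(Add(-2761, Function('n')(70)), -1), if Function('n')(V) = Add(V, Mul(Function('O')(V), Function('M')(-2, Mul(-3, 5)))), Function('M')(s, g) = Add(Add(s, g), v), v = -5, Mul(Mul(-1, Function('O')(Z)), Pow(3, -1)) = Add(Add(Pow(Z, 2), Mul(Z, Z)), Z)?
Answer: Rational(1, 648729) ≈ 1.5415e-6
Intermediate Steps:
Function('O')(Z) = Add(Mul(-6, Pow(Z, 2)), Mul(-3, Z)) (Function('O')(Z) = Mul(-3, Add(Add(Pow(Z, 2), Mul(Z, Z)), Z)) = Mul(-3, Add(Add(Pow(Z, 2), Pow(Z, 2)), Z)) = Mul(-3, Add(Mul(2, Pow(Z, 2)), Z)) = Mul(-3, Add(Z, Mul(2, Pow(Z, 2)))) = Add(Mul(-6, Pow(Z, 2)), Mul(-3, Z)))
Function('M')(s, g) = Add(-5, g, s) (Function('M')(s, g) = Add(Add(s, g), -5) = Add(Add(g, s), -5) = Add(-5, g, s))
Function('n')(V) = Add(V, Mul(66, V, Add(1, Mul(2, V)))) (Function('n')(V) = Add(V, Mul(Mul(-3, V, Add(1, Mul(2, V))), Add(-5, Mul(-3, 5), -2))) = Add(V, Mul(Mul(-3, V, Add(1, Mul(2, V))), Add(-5, -15, -2))) = Add(V, Mul(Mul(-3, V, Add(1, Mul(2, V))), -22)) = Add(V, Mul(66, V, Add(1, Mul(2, V)))))
Pow(Add(-2761, Function('n')(70)), -1) = Pow(Add(-2761, Mul(70, Add(67, Mul(132, 70)))), -1) = Pow(Add(-2761, Mul(70, Add(67, 9240))), -1) = Pow(Add(-2761, Mul(70, 9307)), -1) = Pow(Add(-2761, 651490), -1) = Pow(648729, -1) = Rational(1, 648729)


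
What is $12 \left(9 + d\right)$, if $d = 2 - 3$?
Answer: $96$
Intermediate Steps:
$d = -1$
$12 \left(9 + d\right) = 12 \left(9 - 1\right) = 12 \cdot 8 = 96$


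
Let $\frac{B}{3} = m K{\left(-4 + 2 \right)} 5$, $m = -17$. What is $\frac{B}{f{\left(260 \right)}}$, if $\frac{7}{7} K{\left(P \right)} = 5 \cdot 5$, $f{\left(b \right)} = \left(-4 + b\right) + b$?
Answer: $- \frac{2125}{172} \approx -12.355$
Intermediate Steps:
$f{\left(b \right)} = -4 + 2 b$
$K{\left(P \right)} = 25$ ($K{\left(P \right)} = 5 \cdot 5 = 25$)
$B = -6375$ ($B = 3 \left(-17\right) 25 \cdot 5 = 3 \left(\left(-425\right) 5\right) = 3 \left(-2125\right) = -6375$)
$\frac{B}{f{\left(260 \right)}} = - \frac{6375}{-4 + 2 \cdot 260} = - \frac{6375}{-4 + 520} = - \frac{6375}{516} = \left(-6375\right) \frac{1}{516} = - \frac{2125}{172}$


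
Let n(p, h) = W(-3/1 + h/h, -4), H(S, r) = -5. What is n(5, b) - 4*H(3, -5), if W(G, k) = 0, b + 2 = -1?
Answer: 20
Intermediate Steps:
b = -3 (b = -2 - 1 = -3)
n(p, h) = 0
n(5, b) - 4*H(3, -5) = 0 - 4*(-5) = 0 + 20 = 20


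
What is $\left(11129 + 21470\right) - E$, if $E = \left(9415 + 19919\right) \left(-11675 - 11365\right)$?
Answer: $675887959$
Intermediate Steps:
$E = -675855360$ ($E = 29334 \left(-23040\right) = -675855360$)
$\left(11129 + 21470\right) - E = \left(11129 + 21470\right) - -675855360 = 32599 + 675855360 = 675887959$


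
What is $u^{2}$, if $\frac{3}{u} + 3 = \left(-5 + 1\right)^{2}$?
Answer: $\frac{9}{169} \approx 0.053254$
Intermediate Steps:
$u = \frac{3}{13}$ ($u = \frac{3}{-3 + \left(-5 + 1\right)^{2}} = \frac{3}{-3 + \left(-4\right)^{2}} = \frac{3}{-3 + 16} = \frac{3}{13} \approx 0.23077$)
$u^{2} = \left(\frac{3}{13}\right)^{2} = \frac{9}{169}$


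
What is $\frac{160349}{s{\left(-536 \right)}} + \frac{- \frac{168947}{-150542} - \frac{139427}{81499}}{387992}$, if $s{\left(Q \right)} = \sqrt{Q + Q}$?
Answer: $- \frac{7220607881}{4760282561524336} - \frac{160349 i \sqrt{67}}{268} \approx -1.5168 \cdot 10^{-6} - 4897.4 i$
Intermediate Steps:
$s{\left(Q \right)} = \sqrt{2} \sqrt{Q}$ ($s{\left(Q \right)} = \sqrt{2 Q} = \sqrt{2} \sqrt{Q}$)
$\frac{160349}{s{\left(-536 \right)}} + \frac{- \frac{168947}{-150542} - \frac{139427}{81499}}{387992} = \frac{160349}{\sqrt{2} \sqrt{-536}} + \frac{- \frac{168947}{-150542} - \frac{139427}{81499}}{387992} = \frac{160349}{\sqrt{2} \cdot 2 i \sqrt{134}} + \left(\left(-168947\right) \left(- \frac{1}{150542}\right) - \frac{139427}{81499}\right) \frac{1}{387992} = \frac{160349}{4 i \sqrt{67}} + \left(\frac{168947}{150542} - \frac{139427}{81499}\right) \frac{1}{387992} = 160349 \left(- \frac{i \sqrt{67}}{268}\right) - \frac{7220607881}{4760282561524336} = - \frac{160349 i \sqrt{67}}{268} - \frac{7220607881}{4760282561524336} = - \frac{7220607881}{4760282561524336} - \frac{160349 i \sqrt{67}}{268}$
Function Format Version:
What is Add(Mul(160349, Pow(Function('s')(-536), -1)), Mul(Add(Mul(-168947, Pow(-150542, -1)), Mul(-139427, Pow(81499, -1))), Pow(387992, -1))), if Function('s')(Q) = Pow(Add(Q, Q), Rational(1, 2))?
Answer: Add(Rational(-7220607881, 4760282561524336), Mul(Rational(-160349, 268), I, Pow(67, Rational(1, 2)))) ≈ Add(-1.5168e-6, Mul(-4897.4, I))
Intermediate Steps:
Function('s')(Q) = Mul(Pow(2, Rational(1, 2)), Pow(Q, Rational(1, 2))) (Function('s')(Q) = Pow(Mul(2, Q), Rational(1, 2)) = Mul(Pow(2, Rational(1, 2)), Pow(Q, Rational(1, 2))))
Add(Mul(160349, Pow(Function('s')(-536), -1)), Mul(Add(Mul(-168947, Pow(-150542, -1)), Mul(-139427, Pow(81499, -1))), Pow(387992, -1))) = Add(Mul(160349, Pow(Mul(Pow(2, Rational(1, 2)), Pow(-536, Rational(1, 2))), -1)), Mul(Add(Mul(-168947, Pow(-150542, -1)), Mul(-139427, Pow(81499, -1))), Pow(387992, -1))) = Add(Mul(160349, Pow(Mul(Pow(2, Rational(1, 2)), Mul(2, I, Pow(134, Rational(1, 2)))), -1)), Mul(Add(Mul(-168947, Rational(-1, 150542)), Mul(-139427, Rational(1, 81499))), Rational(1, 387992))) = Add(Mul(160349, Pow(Mul(4, I, Pow(67, Rational(1, 2))), -1)), Mul(Add(Rational(168947, 150542), Rational(-139427, 81499)), Rational(1, 387992))) = Add(Mul(160349, Mul(Rational(-1, 268), I, Pow(67, Rational(1, 2)))), Mul(Rational(-7220607881, 12269022458), Rational(1, 387992))) = Add(Mul(Rational(-160349, 268), I, Pow(67, Rational(1, 2))), Rational(-7220607881, 4760282561524336)) = Add(Rational(-7220607881, 4760282561524336), Mul(Rational(-160349, 268), I, Pow(67, Rational(1, 2))))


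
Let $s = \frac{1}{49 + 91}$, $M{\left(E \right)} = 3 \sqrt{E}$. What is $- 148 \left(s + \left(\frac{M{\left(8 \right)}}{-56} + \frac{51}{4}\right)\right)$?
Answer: $- \frac{66082}{35} + \frac{111 \sqrt{2}}{7} \approx -1865.6$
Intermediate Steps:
$s = \frac{1}{140} \approx 0.0071429$
$- 148 \left(s + \left(\frac{M{\left(8 \right)}}{-56} + \frac{51}{4}\right)\right) = - 148 \left(\frac{1}{140} + \left(\frac{3 \sqrt{8}}{-56} + \frac{51}{4}\right)\right) = - 148 \left(\frac{1}{140} + \left(3 \cdot 2 \sqrt{2} \left(- \frac{1}{56}\right) + 51 \cdot \frac{1}{4}\right)\right) = - 148 \left(\frac{1}{140} + \left(6 \sqrt{2} \left(- \frac{1}{56}\right) + \frac{51}{4}\right)\right) = - 148 \left(\frac{1}{140} + \left(- \frac{3 \sqrt{2}}{28} + \frac{51}{4}\right)\right) = - 148 \left(\frac{1}{140} + \left(\frac{51}{4} - \frac{3 \sqrt{2}}{28}\right)\right) = - 148 \left(\frac{893}{70} - \frac{3 \sqrt{2}}{28}\right) = - \frac{66082}{35} + \frac{111 \sqrt{2}}{7}$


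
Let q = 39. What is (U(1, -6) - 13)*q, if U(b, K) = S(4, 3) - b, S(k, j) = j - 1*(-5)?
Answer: -234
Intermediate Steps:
S(k, j) = 5 + j (S(k, j) = j + 5 = 5 + j)
U(b, K) = 8 - b (U(b, K) = (5 + 3) - b = 8 - b)
(U(1, -6) - 13)*q = ((8 - 1*1) - 13)*39 = ((8 - 1) - 13)*39 = (7 - 13)*39 = -6*39 = -234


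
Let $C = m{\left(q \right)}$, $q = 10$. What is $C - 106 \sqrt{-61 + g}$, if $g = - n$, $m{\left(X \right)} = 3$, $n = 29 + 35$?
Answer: $3 - 530 i \sqrt{5} \approx 3.0 - 1185.1 i$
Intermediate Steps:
$n = 64$
$C = 3$
$g = -64$ ($g = \left(-1\right) 64 = -64$)
$C - 106 \sqrt{-61 + g} = 3 - 106 \sqrt{-61 - 64} = 3 - 106 \sqrt{-125} = 3 - 106 \cdot 5 i \sqrt{5} = 3 - 530 i \sqrt{5}$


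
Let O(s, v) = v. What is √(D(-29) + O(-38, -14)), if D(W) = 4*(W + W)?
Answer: I*√246 ≈ 15.684*I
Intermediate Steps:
D(W) = 8*W (D(W) = 4*(2*W) = 8*W)
√(D(-29) + O(-38, -14)) = √(8*(-29) - 14) = √(-232 - 14) = √(-246) = I*√246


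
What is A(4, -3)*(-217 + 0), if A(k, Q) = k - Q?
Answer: -1519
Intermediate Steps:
A(4, -3)*(-217 + 0) = (4 - 1*(-3))*(-217 + 0) = (4 + 3)*(-217) = 7*(-217) = -1519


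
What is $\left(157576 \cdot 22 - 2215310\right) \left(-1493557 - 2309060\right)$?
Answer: $-4758450414354$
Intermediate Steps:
$\left(157576 \cdot 22 - 2215310\right) \left(-1493557 - 2309060\right) = \left(3466672 - 2215310\right) \left(-3802617\right) = 1251362 \left(-3802617\right) = -4758450414354$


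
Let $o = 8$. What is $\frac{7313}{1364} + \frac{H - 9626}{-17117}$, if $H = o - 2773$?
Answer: $\frac{142077945}{23347588} \approx 6.0853$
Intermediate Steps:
$H = -2765$ ($H = 8 - 2773 = -2765$)
$\frac{7313}{1364} + \frac{H - 9626}{-17117} = \frac{7313}{1364} + \frac{-2765 - 9626}{-17117} = 7313 \cdot \frac{1}{1364} - - \frac{12391}{17117} = \frac{7313}{1364} + \frac{12391}{17117} = \frac{142077945}{23347588}$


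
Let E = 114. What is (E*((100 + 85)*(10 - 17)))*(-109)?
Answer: 16091670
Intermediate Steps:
(E*((100 + 85)*(10 - 17)))*(-109) = (114*((100 + 85)*(10 - 17)))*(-109) = (114*(185*(-7)))*(-109) = (114*(-1295))*(-109) = -147630*(-109) = 16091670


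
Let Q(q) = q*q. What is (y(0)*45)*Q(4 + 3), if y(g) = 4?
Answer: 8820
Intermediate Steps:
Q(q) = q²
(y(0)*45)*Q(4 + 3) = (4*45)*(4 + 3)² = 180*7² = 180*49 = 8820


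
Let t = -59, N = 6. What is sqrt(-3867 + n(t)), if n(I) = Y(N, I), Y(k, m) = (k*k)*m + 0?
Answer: I*sqrt(5991) ≈ 77.402*I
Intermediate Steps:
Y(k, m) = m*k**2 (Y(k, m) = k**2*m + 0 = m*k**2 + 0 = m*k**2)
n(I) = 36*I (n(I) = I*6**2 = I*36 = 36*I)
sqrt(-3867 + n(t)) = sqrt(-3867 + 36*(-59)) = sqrt(-3867 - 2124) = sqrt(-5991) = I*sqrt(5991)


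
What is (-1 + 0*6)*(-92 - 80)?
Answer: 172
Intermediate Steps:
(-1 + 0*6)*(-92 - 80) = (-1 + 0)*(-172) = -1*(-172) = 172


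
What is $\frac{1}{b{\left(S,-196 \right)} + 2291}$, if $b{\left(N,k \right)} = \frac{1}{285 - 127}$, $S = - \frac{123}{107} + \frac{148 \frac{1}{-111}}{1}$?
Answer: $\frac{158}{361979} \approx 0.00043649$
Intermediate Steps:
$S = - \frac{797}{321}$ ($S = \left(-123\right) \frac{1}{107} + 148 \left(- \frac{1}{111}\right) 1 = - \frac{123}{107} - \frac{4}{3} = - \frac{797}{321} \approx -2.4829$)
$b{\left(N,k \right)} = \frac{1}{158}$
$\frac{1}{b{\left(S,-196 \right)} + 2291} = \frac{1}{\frac{1}{158} + 2291} = \frac{1}{\frac{361979}{158}} = \frac{158}{361979}$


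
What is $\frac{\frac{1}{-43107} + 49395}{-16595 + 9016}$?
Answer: $- \frac{193570024}{29700723} \approx -6.5173$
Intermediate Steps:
$\frac{\frac{1}{-43107} + 49395}{-16595 + 9016} = \frac{- \frac{1}{43107} + 49395}{-7579} = \frac{2129270264}{43107} \left(- \frac{1}{7579}\right) = - \frac{193570024}{29700723}$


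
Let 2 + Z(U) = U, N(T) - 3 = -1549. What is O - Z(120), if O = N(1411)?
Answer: -1664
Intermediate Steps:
N(T) = -1546 (N(T) = 3 - 1549 = -1546)
Z(U) = -2 + U
O = -1546
O - Z(120) = -1546 - (-2 + 120) = -1546 - 1*118 = -1546 - 118 = -1664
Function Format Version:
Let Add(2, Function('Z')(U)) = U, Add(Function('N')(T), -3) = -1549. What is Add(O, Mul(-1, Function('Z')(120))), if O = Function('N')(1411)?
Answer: -1664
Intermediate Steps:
Function('N')(T) = -1546 (Function('N')(T) = Add(3, -1549) = -1546)
Function('Z')(U) = Add(-2, U)
O = -1546
Add(O, Mul(-1, Function('Z')(120))) = Add(-1546, Mul(-1, Add(-2, 120))) = Add(-1546, Mul(-1, 118)) = Add(-1546, -118) = -1664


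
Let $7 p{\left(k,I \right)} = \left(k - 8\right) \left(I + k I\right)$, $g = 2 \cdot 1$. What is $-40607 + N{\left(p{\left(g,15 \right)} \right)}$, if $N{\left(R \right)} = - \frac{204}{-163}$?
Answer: $- \frac{6618737}{163} \approx -40606.0$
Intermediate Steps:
$g = 2$
$p{\left(k,I \right)} = \frac{\left(-8 + k\right) \left(I + I k\right)}{7}$ ($p{\left(k,I \right)} = \frac{\left(k - 8\right) \left(I + k I\right)}{7} = \frac{\left(k - 8\right) \left(I + I k\right)}{7} = \frac{\left(-8 + k\right) \left(I + I k\right)}{7}$)
$N{\left(R \right)} = \frac{204}{163}$ ($N{\left(R \right)} = \left(-204\right) \left(- \frac{1}{163}\right) = \frac{204}{163}$)
$-40607 + N{\left(p{\left(g,15 \right)} \right)} = -40607 + \frac{204}{163} = - \frac{6618737}{163}$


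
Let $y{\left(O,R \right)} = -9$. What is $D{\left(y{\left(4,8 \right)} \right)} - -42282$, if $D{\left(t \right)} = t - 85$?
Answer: $42188$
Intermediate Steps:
$D{\left(t \right)} = -85 + t$ ($D{\left(t \right)} = t - 85 = -85 + t$)
$D{\left(y{\left(4,8 \right)} \right)} - -42282 = \left(-85 - 9\right) - -42282 = -94 + 42282 = 42188$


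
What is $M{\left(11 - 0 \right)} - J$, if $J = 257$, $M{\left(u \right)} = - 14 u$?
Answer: $-411$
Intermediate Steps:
$M{\left(11 - 0 \right)} - J = - 14 \left(11 - 0\right) - 257 = - 14 \left(11 + 0\right) - 257 = \left(-14\right) 11 - 257 = -154 - 257 = -411$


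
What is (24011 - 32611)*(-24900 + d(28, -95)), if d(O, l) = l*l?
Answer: 136525000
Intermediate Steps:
d(O, l) = l**2
(24011 - 32611)*(-24900 + d(28, -95)) = (24011 - 32611)*(-24900 + (-95)**2) = -8600*(-24900 + 9025) = -8600*(-15875) = 136525000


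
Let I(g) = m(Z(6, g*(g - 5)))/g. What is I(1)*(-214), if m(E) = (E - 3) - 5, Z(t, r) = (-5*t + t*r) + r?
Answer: 14124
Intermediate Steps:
Z(t, r) = r - 5*t + r*t (Z(t, r) = (-5*t + r*t) + r = r - 5*t + r*t)
m(E) = -8 + E (m(E) = (-3 + E) - 5 = -8 + E)
I(g) = (-38 + 7*g*(-5 + g))/g (I(g) = (-8 + (g*(g - 5) - 5*6 + (g*(g - 5))*6))/g = (-8 + (g*(-5 + g) - 30 + (g*(-5 + g))*6))/g = (-8 + (g*(-5 + g) - 30 + 6*g*(-5 + g)))/g = (-8 + (-30 + 7*g*(-5 + g)))/g = (-38 + 7*g*(-5 + g))/g)
I(1)*(-214) = (-35 - 38/1 + 7*1)*(-214) = (-35 - 38*1 + 7)*(-214) = (-35 - 38 + 7)*(-214) = -66*(-214) = 14124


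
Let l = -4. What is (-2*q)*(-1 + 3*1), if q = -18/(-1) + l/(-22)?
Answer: -800/11 ≈ -72.727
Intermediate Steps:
q = 200/11 (q = -18/(-1) - 4/(-22) = -18*(-1) - 4*(-1/22) = 18 + 2/11 = 200/11 ≈ 18.182)
(-2*q)*(-1 + 3*1) = (-2*200/11)*(-1 + 3*1) = -400*(-1 + 3)/11 = -400/11*2 = -800/11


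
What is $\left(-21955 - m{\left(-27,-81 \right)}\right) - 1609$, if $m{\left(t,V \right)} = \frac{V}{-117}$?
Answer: $- \frac{306341}{13} \approx -23565.0$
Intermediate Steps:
$m{\left(t,V \right)} = - \frac{V}{117}$ ($m{\left(t,V \right)} = V \left(- \frac{1}{117}\right) = - \frac{V}{117}$)
$\left(-21955 - m{\left(-27,-81 \right)}\right) - 1609 = \left(-21955 - \left(- \frac{1}{117}\right) \left(-81\right)\right) - 1609 = \left(-21955 - \frac{9}{13}\right) - 1609 = - \frac{285424}{13} - 1609 = - \frac{306341}{13}$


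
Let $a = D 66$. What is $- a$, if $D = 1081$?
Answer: $-71346$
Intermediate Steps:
$a = 71346$ ($a = 1081 \cdot 66 = 71346$)
$- a = \left(-1\right) 71346 = -71346$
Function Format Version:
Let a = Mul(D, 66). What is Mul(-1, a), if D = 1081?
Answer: -71346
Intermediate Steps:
a = 71346 (a = Mul(1081, 66) = 71346)
Mul(-1, a) = Mul(-1, 71346) = -71346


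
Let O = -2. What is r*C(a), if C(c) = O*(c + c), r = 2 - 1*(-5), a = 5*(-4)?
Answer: 560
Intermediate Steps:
a = -20
r = 7 (r = 2 + 5 = 7)
C(c) = -4*c (C(c) = -2*(c + c) = -4*c)
r*C(a) = 7*(-4*(-20)) = 7*80 = 560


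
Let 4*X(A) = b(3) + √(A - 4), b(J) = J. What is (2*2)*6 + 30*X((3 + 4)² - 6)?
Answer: 93/2 + 15*√39/2 ≈ 93.338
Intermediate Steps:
X(A) = ¾ + √(-4 + A)/4 (X(A) = (3 + √(A - 4))/4 = (3 + √(-4 + A))/4 = ¾ + √(-4 + A)/4)
(2*2)*6 + 30*X((3 + 4)² - 6) = (2*2)*6 + 30*(¾ + √(-4 + ((3 + 4)² - 6))/4) = 4*6 + 30*(¾ + √(-4 + (7² - 6))/4) = 24 + 30*(¾ + √(-4 + (49 - 6))/4) = 24 + 30*(¾ + √(-4 + 43)/4) = 24 + 30*(¾ + √39/4) = 24 + (45/2 + 15*√39/2) = 93/2 + 15*√39/2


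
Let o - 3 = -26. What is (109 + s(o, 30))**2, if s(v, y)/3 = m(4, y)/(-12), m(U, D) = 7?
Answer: 184041/16 ≈ 11503.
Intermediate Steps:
o = -23 (o = 3 - 26 = -23)
s(v, y) = -7/4 (s(v, y) = 3*(7/(-12)) = 3*(7*(-1/12)) = 3*(-7/12) = -7/4)
(109 + s(o, 30))**2 = (109 - 7/4)**2 = (429/4)**2 = 184041/16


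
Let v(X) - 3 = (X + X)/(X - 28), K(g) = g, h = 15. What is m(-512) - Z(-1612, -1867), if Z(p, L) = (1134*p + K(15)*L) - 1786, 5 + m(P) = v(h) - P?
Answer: 24157987/13 ≈ 1.8583e+6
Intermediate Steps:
v(X) = 3 + 2*X/(-28 + X) (v(X) = 3 + (X + X)/(X - 28) = 3 + (2*X)/(-28 + X) = 3 + 2*X/(-28 + X))
m(P) = -56/13 - P (m(P) = -5 + ((-84 + 5*15)/(-28 + 15) - P) = -5 + ((-84 + 75)/(-13) - P) = -5 + (-1/13*(-9) - P) = -5 + (9/13 - P) = -56/13 - P)
Z(p, L) = -1786 + 15*L + 1134*p (Z(p, L) = (1134*p + 15*L) - 1786 = (15*L + 1134*p) - 1786 = -1786 + 15*L + 1134*p)
m(-512) - Z(-1612, -1867) = (-56/13 - 1*(-512)) - (-1786 + 15*(-1867) + 1134*(-1612)) = (-56/13 + 512) - (-1786 - 28005 - 1828008) = 6600/13 - 1*(-1857799) = 6600/13 + 1857799 = 24157987/13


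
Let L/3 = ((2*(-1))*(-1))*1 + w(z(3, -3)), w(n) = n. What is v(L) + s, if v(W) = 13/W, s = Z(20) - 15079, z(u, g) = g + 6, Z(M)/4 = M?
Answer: -224972/15 ≈ -14998.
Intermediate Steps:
Z(M) = 4*M
z(u, g) = 6 + g
L = 15 (L = 3*(((2*(-1))*(-1))*1 + (6 - 3)) = 3*(-2*(-1)*1 + 3) = 3*(2*1 + 3) = 3*(2 + 3) = 3*5 = 15)
s = -14999 (s = 4*20 - 15079 = 80 - 15079 = -14999)
v(L) + s = 13/15 - 14999 = -224972/15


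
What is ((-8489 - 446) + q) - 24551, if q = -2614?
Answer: -36100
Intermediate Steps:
((-8489 - 446) + q) - 24551 = ((-8489 - 446) - 2614) - 24551 = (-8935 - 2614) - 24551 = -11549 - 24551 = -36100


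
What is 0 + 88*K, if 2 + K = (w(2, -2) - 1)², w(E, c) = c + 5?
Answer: 176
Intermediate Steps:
w(E, c) = 5 + c
K = 2 (K = -2 + ((5 - 2) - 1)² = -2 + (3 - 1)² = -2 + 2² = -2 + 4 = 2)
0 + 88*K = 0 + 88*2 = 0 + 176 = 176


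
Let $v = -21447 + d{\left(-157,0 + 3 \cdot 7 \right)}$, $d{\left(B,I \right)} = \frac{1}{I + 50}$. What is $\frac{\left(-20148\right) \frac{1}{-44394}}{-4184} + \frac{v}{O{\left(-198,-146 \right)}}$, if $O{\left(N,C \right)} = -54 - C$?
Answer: $- \frac{5892499218079}{25276730164} \approx -233.12$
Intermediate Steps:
$d{\left(B,I \right)} = \frac{1}{50 + I}$
$v = - \frac{1522736}{71}$ ($v = -21447 + \frac{1}{50 + \left(0 + 3 \cdot 7\right)} = -21447 + \frac{1}{50 + \left(0 + 21\right)} = -21447 + \frac{1}{50 + 21} = -21447 + \frac{1}{71} = - \frac{1522736}{71} \approx -21447.0$)
$\frac{\left(-20148\right) \frac{1}{-44394}}{-4184} + \frac{v}{O{\left(-198,-146 \right)}} = \frac{\left(-20148\right) \frac{1}{-44394}}{-4184} - \frac{1522736}{71 \left(-54 - -146\right)} = \left(-20148\right) \left(- \frac{1}{44394}\right) \left(- \frac{1}{4184}\right) - \frac{1522736}{71 \left(-54 + 146\right)} = \frac{3358}{7399} \left(- \frac{1}{4184}\right) - \frac{1522736}{71 \cdot 92} = - \frac{1679}{15478708} - \frac{380684}{1633} = - \frac{5892499218079}{25276730164}$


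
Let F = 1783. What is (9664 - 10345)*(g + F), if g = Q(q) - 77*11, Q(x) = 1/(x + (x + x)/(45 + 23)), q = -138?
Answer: -513116021/805 ≈ -6.3741e+5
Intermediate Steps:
Q(x) = 34/(35*x) (Q(x) = 1/(x + (2*x)/68) = 1/(x + (2*x)*(1/68)) = 1/(x + x/34) = 1/(35*x/34) = 34/(35*x))
g = -2045522/2415 (g = (34/35)/(-138) - 77*11 = (34/35)*(-1/138) - 1*847 = -17/2415 - 847 = -2045522/2415 ≈ -847.01)
(9664 - 10345)*(g + F) = (9664 - 10345)*(-2045522/2415 + 1783) = -681*2260423/2415 = -513116021/805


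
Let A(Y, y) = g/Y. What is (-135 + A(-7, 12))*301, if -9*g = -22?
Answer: -366661/9 ≈ -40740.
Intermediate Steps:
g = 22/9 (g = -⅑*(-22) = 22/9 ≈ 2.4444)
A(Y, y) = 22/(9*Y)
(-135 + A(-7, 12))*301 = (-135 + (22/9)/(-7))*301 = (-135 + (22/9)*(-⅐))*301 = (-135 - 22/63)*301 = -8527/63*301 = -366661/9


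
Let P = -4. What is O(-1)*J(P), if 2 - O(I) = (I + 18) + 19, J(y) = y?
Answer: 136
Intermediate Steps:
O(I) = -35 - I (O(I) = 2 - ((I + 18) + 19) = 2 - ((18 + I) + 19) = 2 - (37 + I) = 2 + (-37 - I) = -35 - I)
O(-1)*J(P) = (-35 - 1*(-1))*(-4) = (-35 + 1)*(-4) = -34*(-4) = 136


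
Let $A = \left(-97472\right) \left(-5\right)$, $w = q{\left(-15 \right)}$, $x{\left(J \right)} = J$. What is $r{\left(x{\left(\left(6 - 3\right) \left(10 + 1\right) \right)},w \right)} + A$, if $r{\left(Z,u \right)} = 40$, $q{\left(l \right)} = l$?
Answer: $487400$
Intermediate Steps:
$w = -15$
$A = 487360$
$r{\left(x{\left(\left(6 - 3\right) \left(10 + 1\right) \right)},w \right)} + A = 40 + 487360 = 487400$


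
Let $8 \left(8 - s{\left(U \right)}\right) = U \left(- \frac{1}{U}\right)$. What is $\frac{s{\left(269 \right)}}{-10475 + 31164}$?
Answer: $\frac{65}{165512} \approx 0.00039272$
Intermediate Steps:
$s{\left(U \right)} = \frac{65}{8}$ ($s{\left(U \right)} = 8 - \frac{U \left(- \frac{1}{U}\right)}{8} = 8 - - \frac{1}{8} = 8 + \frac{1}{8} = \frac{65}{8}$)
$\frac{s{\left(269 \right)}}{-10475 + 31164} = \frac{65}{8 \left(-10475 + 31164\right)} = \frac{65}{8 \cdot 20689} = \frac{65}{8} \cdot \frac{1}{20689} = \frac{65}{165512}$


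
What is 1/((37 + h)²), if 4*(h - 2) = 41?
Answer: 16/38809 ≈ 0.00041228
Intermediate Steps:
h = 49/4 (h = 2 + (¼)*41 = 2 + 41/4 = 49/4 ≈ 12.250)
1/((37 + h)²) = 1/((37 + 49/4)²) = 1/((197/4)²) = 1/(38809/16) = 16/38809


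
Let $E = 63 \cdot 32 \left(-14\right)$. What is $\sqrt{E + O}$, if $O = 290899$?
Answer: $5 \sqrt{10507} \approx 512.52$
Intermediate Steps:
$E = -28224$ ($E = 2016 \left(-14\right) = -28224$)
$\sqrt{E + O} = \sqrt{-28224 + 290899} = \sqrt{262675} = 5 \sqrt{10507}$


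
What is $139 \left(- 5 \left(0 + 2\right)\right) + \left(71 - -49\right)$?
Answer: $-1270$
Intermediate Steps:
$139 \left(- 5 \left(0 + 2\right)\right) + \left(71 - -49\right) = 139 \left(\left(-5\right) 2\right) + \left(71 + 49\right) = 139 \left(-10\right) + 120 = -1390 + 120 = -1270$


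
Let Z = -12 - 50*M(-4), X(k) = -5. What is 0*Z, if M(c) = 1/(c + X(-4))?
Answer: 0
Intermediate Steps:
M(c) = 1/(-5 + c) (M(c) = 1/(c - 5) = 1/(-5 + c))
Z = -58/9 (Z = -12 - 50/(-5 - 4) = -12 - 50/(-9) = -12 - 50*(-⅑) = -12 + 50/9 = -58/9 ≈ -6.4444)
0*Z = 0*(-58/9) = 0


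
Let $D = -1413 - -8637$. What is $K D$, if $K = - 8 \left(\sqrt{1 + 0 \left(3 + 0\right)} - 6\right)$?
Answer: $288960$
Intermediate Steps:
$D = 7224$ ($D = -1413 + 8637 = 7224$)
$K = 40$ ($K = - 8 \left(\sqrt{1 + 0 \cdot 3} - 6\right) = - 8 \left(\sqrt{1 + 0} - 6\right) = - 8 \left(\sqrt{1} - 6\right) = - 8 \left(1 - 6\right) = \left(-8\right) \left(-5\right) = 40$)
$K D = 40 \cdot 7224 = 288960$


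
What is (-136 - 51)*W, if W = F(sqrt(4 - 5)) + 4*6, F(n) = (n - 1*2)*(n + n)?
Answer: -4114 + 748*I ≈ -4114.0 + 748.0*I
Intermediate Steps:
F(n) = 2*n*(-2 + n) (F(n) = (n - 2)*(2*n) = (-2 + n)*(2*n) = 2*n*(-2 + n))
W = 24 + 2*I*(-2 + I) (W = 2*sqrt(4 - 5)*(-2 + sqrt(4 - 5)) + 4*6 = 2*sqrt(-1)*(-2 + sqrt(-1)) + 24 = 2*I*(-2 + I) + 24 = 24 + 2*I*(-2 + I) ≈ 22.0 - 4.0*I)
(-136 - 51)*W = (-136 - 51)*(22 - 4*I) = -187*(22 - 4*I) = -4114 + 748*I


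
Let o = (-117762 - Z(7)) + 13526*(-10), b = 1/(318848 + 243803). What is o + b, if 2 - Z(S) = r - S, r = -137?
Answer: -142445228367/562651 ≈ -2.5317e+5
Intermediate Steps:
Z(S) = 139 + S (Z(S) = 2 - (-137 - S) = 2 + (137 + S) = 139 + S)
b = 1/562651 ≈ 1.7773e-6
o = -253168 (o = (-117762 - (139 + 7)) + 13526*(-10) = (-117762 - 1*146) - 135260 = (-117762 - 146) - 135260 = -117908 - 135260 = -253168)
o + b = -253168 + 1/562651 = -142445228367/562651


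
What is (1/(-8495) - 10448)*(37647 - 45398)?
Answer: 687945903511/8495 ≈ 8.0982e+7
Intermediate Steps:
(1/(-8495) - 10448)*(37647 - 45398) = (-1/8495 - 10448)*(-7751) = -88755761/8495*(-7751) = 687945903511/8495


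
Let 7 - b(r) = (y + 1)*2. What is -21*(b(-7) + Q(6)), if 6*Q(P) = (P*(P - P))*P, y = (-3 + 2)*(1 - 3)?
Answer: -21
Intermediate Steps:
y = 2 (y = -1*(-2) = 2)
Q(P) = 0 (Q(P) = ((P*(P - P))*P)/6 = ((P*0)*P)/6 = (0*P)/6 = (⅙)*0 = 0)
b(r) = 1 (b(r) = 7 - (2 + 1)*2 = 7 - 3*2 = 7 - 1*6 = 7 - 6 = 1)
-21*(b(-7) + Q(6)) = -21*(1 + 0) = -21*1 = -21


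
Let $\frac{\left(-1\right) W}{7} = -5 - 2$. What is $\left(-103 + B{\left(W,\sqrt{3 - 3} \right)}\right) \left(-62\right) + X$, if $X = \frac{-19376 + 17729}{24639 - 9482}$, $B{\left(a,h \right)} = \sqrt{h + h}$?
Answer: $\frac{96790955}{15157} \approx 6385.9$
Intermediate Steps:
$W = 49$ ($W = - 7 \left(-5 - 2\right) = \left(-7\right) \left(-7\right) = 49$)
$B{\left(a,h \right)} = \sqrt{2} \sqrt{h}$ ($B{\left(a,h \right)} = \sqrt{2 h} = \sqrt{2} \sqrt{h}$)
$X = - \frac{1647}{15157} \approx -0.10866$
$\left(-103 + B{\left(W,\sqrt{3 - 3} \right)}\right) \left(-62\right) + X = \left(-103 + \sqrt{2} \sqrt{\sqrt{3 - 3}}\right) \left(-62\right) - \frac{1647}{15157} = \left(-103 + \sqrt{2} \sqrt{\sqrt{0}}\right) \left(-62\right) - \frac{1647}{15157} = \left(-103 + \sqrt{2} \sqrt{0}\right) \left(-62\right) - \frac{1647}{15157} = \left(-103 + \sqrt{2} \cdot 0\right) \left(-62\right) - \frac{1647}{15157} = \left(-103 + 0\right) \left(-62\right) - \frac{1647}{15157} = \left(-103\right) \left(-62\right) - \frac{1647}{15157} = 6386 - \frac{1647}{15157} = \frac{96790955}{15157}$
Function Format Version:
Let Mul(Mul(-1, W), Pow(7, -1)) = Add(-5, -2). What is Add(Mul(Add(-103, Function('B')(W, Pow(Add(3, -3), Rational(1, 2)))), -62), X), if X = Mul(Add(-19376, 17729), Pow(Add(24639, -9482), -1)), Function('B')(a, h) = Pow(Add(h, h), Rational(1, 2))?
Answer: Rational(96790955, 15157) ≈ 6385.9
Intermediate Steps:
W = 49 (W = Mul(-7, Add(-5, -2)) = Mul(-7, -7) = 49)
Function('B')(a, h) = Mul(Pow(2, Rational(1, 2)), Pow(h, Rational(1, 2))) (Function('B')(a, h) = Pow(Mul(2, h), Rational(1, 2)) = Mul(Pow(2, Rational(1, 2)), Pow(h, Rational(1, 2))))
X = Rational(-1647, 15157) (X = Mul(-1647, Pow(15157, -1)) = Mul(-1647, Rational(1, 15157)) = Rational(-1647, 15157) ≈ -0.10866)
Add(Mul(Add(-103, Function('B')(W, Pow(Add(3, -3), Rational(1, 2)))), -62), X) = Add(Mul(Add(-103, Mul(Pow(2, Rational(1, 2)), Pow(Pow(Add(3, -3), Rational(1, 2)), Rational(1, 2)))), -62), Rational(-1647, 15157)) = Add(Mul(Add(-103, Mul(Pow(2, Rational(1, 2)), Pow(Pow(0, Rational(1, 2)), Rational(1, 2)))), -62), Rational(-1647, 15157)) = Add(Mul(Add(-103, Mul(Pow(2, Rational(1, 2)), Pow(0, Rational(1, 2)))), -62), Rational(-1647, 15157)) = Add(Mul(Add(-103, Mul(Pow(2, Rational(1, 2)), 0)), -62), Rational(-1647, 15157)) = Add(Mul(Add(-103, 0), -62), Rational(-1647, 15157)) = Add(Mul(-103, -62), Rational(-1647, 15157)) = Add(6386, Rational(-1647, 15157)) = Rational(96790955, 15157)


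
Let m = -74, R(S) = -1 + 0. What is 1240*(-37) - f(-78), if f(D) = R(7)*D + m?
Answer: -45884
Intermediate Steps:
R(S) = -1
f(D) = -74 - D (f(D) = -D - 74 = -74 - D)
1240*(-37) - f(-78) = 1240*(-37) - (-74 - 1*(-78)) = -45880 - (-74 + 78) = -45880 - 1*4 = -45880 - 4 = -45884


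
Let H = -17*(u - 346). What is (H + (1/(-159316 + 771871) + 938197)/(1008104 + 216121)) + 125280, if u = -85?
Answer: 99443246243702461/749905144875 ≈ 1.3261e+5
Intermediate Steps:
H = 7327 (H = -17*(-85 - 346) = -17*(-431) = 7327)
(H + (1/(-159316 + 771871) + 938197)/(1008104 + 216121)) + 125280 = (7327 + (1/(-159316 + 771871) + 938197)/(1008104 + 216121)) + 125280 = (7327 + (1/612555 + 938197)/1224225) + 125280 = (7327 + (1/612555 + 938197)*(1/1224225)) + 125280 = (7327 + (574697263336/612555)*(1/1224225)) + 125280 = (7327 + 574697263336/749905144875) + 125280 = 5495129693762461/749905144875 + 125280 = 99443246243702461/749905144875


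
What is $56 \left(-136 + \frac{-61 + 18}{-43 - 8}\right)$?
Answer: $- \frac{386008}{51} \approx -7568.8$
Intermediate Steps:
$56 \left(-136 + \frac{-61 + 18}{-43 - 8}\right) = 56 \left(-136 - \frac{43}{-51}\right) = 56 \left(-136 - - \frac{43}{51}\right) = 56 \left(-136 + \frac{43}{51}\right) = 56 \left(- \frac{6893}{51}\right) = - \frac{386008}{51}$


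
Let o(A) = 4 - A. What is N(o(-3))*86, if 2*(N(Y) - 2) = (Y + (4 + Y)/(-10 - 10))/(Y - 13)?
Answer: 5031/40 ≈ 125.78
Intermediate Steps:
N(Y) = 2 + (-⅕ + 19*Y/20)/(2*(-13 + Y)) (N(Y) = 2 + ((Y + (4 + Y)/(-10 - 10))/(Y - 13))/2 = 2 + ((Y + (4 + Y)/(-20))/(-13 + Y))/2 = 2 + ((Y + (4 + Y)*(-1/20))/(-13 + Y))/2 = 2 + ((Y + (-⅕ - Y/20))/(-13 + Y))/2 = 2 + ((-⅕ + 19*Y/20)/(-13 + Y))/2 = 2 + (-⅕ + 19*Y/20)/(2*(-13 + Y)))
N(o(-3))*86 = (9*(-116 + 11*(4 - 1*(-3)))/(40*(-13 + (4 - 1*(-3)))))*86 = (9*(-116 + 11*(4 + 3))/(40*(-13 + (4 + 3))))*86 = (9*(-116 + 11*7)/(40*(-13 + 7)))*86 = ((9/40)*(-116 + 77)/(-6))*86 = ((9/40)*(-⅙)*(-39))*86 = (117/80)*86 = 5031/40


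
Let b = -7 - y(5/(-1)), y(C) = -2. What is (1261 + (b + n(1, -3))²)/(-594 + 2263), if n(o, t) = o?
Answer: 1277/1669 ≈ 0.76513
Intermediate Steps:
b = -5 (b = -7 - 1*(-2) = -7 + 2 = -5)
(1261 + (b + n(1, -3))²)/(-594 + 2263) = (1261 + (-5 + 1)²)/(-594 + 2263) = (1261 + (-4)²)/1669 = (1261 + 16)*(1/1669) = 1277*(1/1669) = 1277/1669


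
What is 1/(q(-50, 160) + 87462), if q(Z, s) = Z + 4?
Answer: 1/87416 ≈ 1.1440e-5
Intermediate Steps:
q(Z, s) = 4 + Z
1/(q(-50, 160) + 87462) = 1/((4 - 50) + 87462) = 1/(-46 + 87462) = 1/87416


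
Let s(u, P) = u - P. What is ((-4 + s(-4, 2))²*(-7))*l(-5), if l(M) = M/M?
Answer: -700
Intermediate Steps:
l(M) = 1
((-4 + s(-4, 2))²*(-7))*l(-5) = ((-4 + (-4 - 1*2))²*(-7))*1 = ((-4 + (-4 - 2))²*(-7))*1 = ((-4 - 6)²*(-7))*1 = ((-10)²*(-7))*1 = (100*(-7))*1 = -700*1 = -700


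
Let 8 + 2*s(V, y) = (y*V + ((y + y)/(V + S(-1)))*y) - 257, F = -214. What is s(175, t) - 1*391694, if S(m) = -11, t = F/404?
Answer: -2622356664435/6691856 ≈ -3.9187e+5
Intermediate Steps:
t = -107/202 (t = -214/404 = -214*1/404 = -107/202 ≈ -0.52970)
s(V, y) = -265/2 + y**2/(-11 + V) + V*y/2 (s(V, y) = -4 + ((y*V + ((y + y)/(V - 11))*y) - 257)/2 = -4 + ((V*y + ((2*y)/(-11 + V))*y) - 257)/2 = -4 + ((V*y + (2*y/(-11 + V))*y) - 257)/2 = -4 + ((V*y + 2*y**2/(-11 + V)) - 257)/2 = -4 + (-257 + V*y + 2*y**2/(-11 + V))/2 = -4 + (-257/2 + y**2/(-11 + V) + V*y/2) = -265/2 + y**2/(-11 + V) + V*y/2)
s(175, t) - 1*391694 = (2915 - 265*175 + 2*(-107/202)**2 - 107/202*175**2 - 11*175*(-107/202))/(2*(-11 + 175)) - 1*391694 = (1/2)*(2915 - 46375 + 2*(11449/40804) - 107/202*30625 + 205975/202)/164 - 391694 = (1/2)*(1/164)*(2915 - 46375 + 11449/20402 - 3276875/202 + 205975/202) - 391694 = (1/2)*(1/164)*(-1196820371/20402) - 391694 = -1196820371/6691856 - 391694 = -2622356664435/6691856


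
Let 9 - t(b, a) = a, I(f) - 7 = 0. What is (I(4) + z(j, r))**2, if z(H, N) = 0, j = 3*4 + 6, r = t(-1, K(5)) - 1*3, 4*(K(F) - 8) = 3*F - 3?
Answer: 49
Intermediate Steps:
I(f) = 7 (I(f) = 7 + 0 = 7)
K(F) = 29/4 + 3*F/4 (K(F) = 8 + (3*F - 3)/4 = 8 + (-3 + 3*F)/4 = 8 + (-3/4 + 3*F/4) = 29/4 + 3*F/4)
t(b, a) = 9 - a
r = -5 (r = (9 - (29/4 + (3/4)*5)) - 1*3 = (9 - (29/4 + 15/4)) - 3 = (9 - 1*11) - 3 = (9 - 11) - 3 = -2 - 3 = -5)
j = 18 (j = 12 + 6 = 18)
(I(4) + z(j, r))**2 = (7 + 0)**2 = 7**2 = 49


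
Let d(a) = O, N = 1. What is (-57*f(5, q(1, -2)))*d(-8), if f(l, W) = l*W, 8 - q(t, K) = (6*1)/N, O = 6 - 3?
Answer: -1710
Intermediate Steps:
O = 3
d(a) = 3
q(t, K) = 2 (q(t, K) = 8 - 6*1/1 = 8 - 6 = 2)
f(l, W) = W*l
(-57*f(5, q(1, -2)))*d(-8) = -114*5*3 = -57*10*3 = -570*3 = -1710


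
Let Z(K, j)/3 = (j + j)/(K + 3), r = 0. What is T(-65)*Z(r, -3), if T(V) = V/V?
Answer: -6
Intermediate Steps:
Z(K, j) = 6*j/(3 + K) (Z(K, j) = 3*((j + j)/(K + 3)) = 3*((2*j)/(3 + K)) = 3*(2*j/(3 + K)) = 6*j/(3 + K))
T(V) = 1
T(-65)*Z(r, -3) = 1*(6*(-3)/(3 + 0)) = 1*(6*(-3)/3) = 1*(6*(-3)*(⅓)) = 1*(-6) = -6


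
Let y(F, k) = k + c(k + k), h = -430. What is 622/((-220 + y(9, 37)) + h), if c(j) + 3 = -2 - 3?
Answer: -622/621 ≈ -1.0016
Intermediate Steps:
c(j) = -8 (c(j) = -3 + (-2 - 3) = -3 - 5 = -8)
y(F, k) = -8 + k (y(F, k) = k - 8 = -8 + k)
622/((-220 + y(9, 37)) + h) = 622/((-220 + (-8 + 37)) - 430) = 622/((-220 + 29) - 430) = 622/(-191 - 430) = 622/(-621) = 622*(-1/621) = -622/621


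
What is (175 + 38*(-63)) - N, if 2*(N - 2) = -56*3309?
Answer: 90431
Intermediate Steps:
N = -92650 (N = 2 + (-56*3309)/2 = 2 + (1/2)*(-185304) = 2 - 92652 = -92650)
(175 + 38*(-63)) - N = (175 + 38*(-63)) - 1*(-92650) = (175 - 2394) + 92650 = -2219 + 92650 = 90431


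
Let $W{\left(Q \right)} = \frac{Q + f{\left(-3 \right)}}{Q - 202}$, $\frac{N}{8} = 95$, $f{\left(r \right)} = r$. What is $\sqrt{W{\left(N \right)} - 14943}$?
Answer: $\frac{i \sqrt{516921094}}{186} \approx 122.24 i$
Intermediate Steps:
$N = 760$ ($N = 8 \cdot 95 = 760$)
$W{\left(Q \right)} = \frac{-3 + Q}{-202 + Q}$ ($W{\left(Q \right)} = \frac{Q - 3}{Q - 202} = \frac{-3 + Q}{-202 + Q}$)
$\sqrt{W{\left(N \right)} - 14943} = \sqrt{\frac{-3 + 760}{-202 + 760} - 14943} = \sqrt{\frac{1}{558} \cdot 757 - 14943} = \sqrt{\frac{757}{558} - 14943} = \sqrt{- \frac{8337437}{558}} = \frac{i \sqrt{516921094}}{186}$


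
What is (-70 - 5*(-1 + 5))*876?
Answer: -78840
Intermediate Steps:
(-70 - 5*(-1 + 5))*876 = (-70 - 5*4)*876 = (-70 - 20)*876 = -90*876 = -78840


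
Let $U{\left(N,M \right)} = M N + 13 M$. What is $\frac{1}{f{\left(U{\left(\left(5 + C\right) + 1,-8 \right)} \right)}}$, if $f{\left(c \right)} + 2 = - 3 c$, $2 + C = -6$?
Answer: $\frac{1}{262} \approx 0.0038168$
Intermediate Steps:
$C = -8$ ($C = -2 - 6 = -8$)
$U{\left(N,M \right)} = 13 M + M N$
$f{\left(c \right)} = -2 - 3 c$
$\frac{1}{f{\left(U{\left(\left(5 + C\right) + 1,-8 \right)} \right)}} = \frac{1}{-2 - 3 \left(- 8 \left(13 + \left(\left(5 - 8\right) + 1\right)\right)\right)} = \frac{1}{-2 - 3 \left(- 8 \left(13 + \left(-3 + 1\right)\right)\right)} = \frac{1}{-2 - 3 \left(- 8 \left(13 - 2\right)\right)} = \frac{1}{-2 - 3 \left(\left(-8\right) 11\right)} = \frac{1}{-2 - -264} = \frac{1}{-2 + 264} = \frac{1}{262}$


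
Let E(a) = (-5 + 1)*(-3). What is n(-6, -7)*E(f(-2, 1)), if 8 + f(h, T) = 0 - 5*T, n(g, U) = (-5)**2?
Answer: 300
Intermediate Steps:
n(g, U) = 25
f(h, T) = -8 - 5*T (f(h, T) = -8 + (0 - 5*T) = -8 - 5*T)
E(a) = 12 (E(a) = -4*(-3) = 12)
n(-6, -7)*E(f(-2, 1)) = 25*12 = 300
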